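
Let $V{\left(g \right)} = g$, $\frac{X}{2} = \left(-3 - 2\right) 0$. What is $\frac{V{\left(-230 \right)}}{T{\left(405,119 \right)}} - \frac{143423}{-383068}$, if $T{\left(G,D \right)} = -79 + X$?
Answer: $\frac{14205151}{4323196} \approx 3.2858$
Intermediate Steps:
$X = 0$ ($X = 2 \left(-3 - 2\right) 0 = 2 \left(\left(-5\right) 0\right) = 2 \cdot 0 = 0$)
$T{\left(G,D \right)} = -79$ ($T{\left(G,D \right)} = -79 + 0 = -79$)
$\frac{V{\left(-230 \right)}}{T{\left(405,119 \right)}} - \frac{143423}{-383068} = - \frac{230}{-79} - \frac{143423}{-383068} = \left(-230\right) \left(- \frac{1}{79}\right) - - \frac{20489}{54724} = \frac{230}{79} + \frac{20489}{54724} = \frac{14205151}{4323196}$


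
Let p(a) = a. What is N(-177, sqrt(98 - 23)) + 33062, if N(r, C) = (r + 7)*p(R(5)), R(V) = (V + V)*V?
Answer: 24562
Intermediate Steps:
R(V) = 2*V**2 (R(V) = (2*V)*V = 2*V**2)
N(r, C) = 350 + 50*r (N(r, C) = (r + 7)*(2*5**2) = (7 + r)*(2*25) = (7 + r)*50 = 350 + 50*r)
N(-177, sqrt(98 - 23)) + 33062 = (350 + 50*(-177)) + 33062 = (350 - 8850) + 33062 = -8500 + 33062 = 24562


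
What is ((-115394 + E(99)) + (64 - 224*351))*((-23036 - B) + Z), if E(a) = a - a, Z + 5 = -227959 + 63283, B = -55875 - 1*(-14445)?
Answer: 28372948798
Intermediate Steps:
B = -41430 (B = -55875 + 14445 = -41430)
Z = -164681 (Z = -5 + (-227959 + 63283) = -5 - 164676 = -164681)
E(a) = 0
((-115394 + E(99)) + (64 - 224*351))*((-23036 - B) + Z) = ((-115394 + 0) + (64 - 224*351))*((-23036 - 1*(-41430)) - 164681) = (-115394 + (64 - 78624))*((-23036 + 41430) - 164681) = (-115394 - 78560)*(18394 - 164681) = -193954*(-146287) = 28372948798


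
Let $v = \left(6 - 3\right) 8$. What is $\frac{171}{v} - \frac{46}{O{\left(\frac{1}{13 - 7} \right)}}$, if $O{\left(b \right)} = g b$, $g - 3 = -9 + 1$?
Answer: $\frac{2493}{40} \approx 62.325$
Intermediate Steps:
$g = -5$ ($g = 3 + \left(-9 + 1\right) = 3 - 8 = -5$)
$v = 24$ ($v = 3 \cdot 8 = 24$)
$O{\left(b \right)} = - 5 b$
$\frac{171}{v} - \frac{46}{O{\left(\frac{1}{13 - 7} \right)}} = \frac{171}{24} - \frac{46}{\left(-5\right) \frac{1}{13 - 7}} = 171 \cdot \frac{1}{24} - \frac{46}{\left(-5\right) \frac{1}{6}} = \frac{57}{8} - \frac{46}{\left(-5\right) \frac{1}{6}} = \frac{57}{8} - \frac{46}{- \frac{5}{6}} = \frac{57}{8} - - \frac{276}{5} = \frac{57}{8} + \frac{276}{5} = \frac{2493}{40}$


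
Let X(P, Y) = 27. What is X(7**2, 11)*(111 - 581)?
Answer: -12690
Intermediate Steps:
X(7**2, 11)*(111 - 581) = 27*(111 - 581) = 27*(-470) = -12690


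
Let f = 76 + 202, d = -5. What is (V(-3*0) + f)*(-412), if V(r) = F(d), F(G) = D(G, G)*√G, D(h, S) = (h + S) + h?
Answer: -114536 + 6180*I*√5 ≈ -1.1454e+5 + 13819.0*I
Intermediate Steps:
D(h, S) = S + 2*h (D(h, S) = (S + h) + h = S + 2*h)
F(G) = 3*G^(3/2) (F(G) = (G + 2*G)*√G = (3*G)*√G = 3*G^(3/2))
V(r) = -15*I*√5 (V(r) = 3*(-5)^(3/2) = 3*(-5*I*√5) = -15*I*√5)
f = 278
(V(-3*0) + f)*(-412) = (-15*I*√5 + 278)*(-412) = (278 - 15*I*√5)*(-412) = -114536 + 6180*I*√5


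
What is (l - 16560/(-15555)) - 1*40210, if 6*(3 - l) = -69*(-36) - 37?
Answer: -252698869/6222 ≈ -40614.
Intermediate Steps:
l = -2429/6 (l = 3 - (-69*(-36) - 37)/6 = 3 - (2484 - 37)/6 = 3 - 1/6*2447 = 3 - 2447/6 = -2429/6 ≈ -404.83)
(l - 16560/(-15555)) - 1*40210 = (-2429/6 - 16560/(-15555)) - 1*40210 = (-2429/6 - 16560*(-1/15555)) - 40210 = (-2429/6 + 1104/1037) - 40210 = -2512249/6222 - 40210 = -252698869/6222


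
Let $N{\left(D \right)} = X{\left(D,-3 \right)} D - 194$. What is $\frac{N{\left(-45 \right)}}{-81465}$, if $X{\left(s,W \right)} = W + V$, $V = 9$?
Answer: $\frac{464}{81465} \approx 0.0056957$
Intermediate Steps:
$X{\left(s,W \right)} = 9 + W$ ($X{\left(s,W \right)} = W + 9 = 9 + W$)
$N{\left(D \right)} = -194 + 6 D$ ($N{\left(D \right)} = \left(9 - 3\right) D - 194 = 6 D - 194 = -194 + 6 D$)
$\frac{N{\left(-45 \right)}}{-81465} = \frac{-194 + 6 \left(-45\right)}{-81465} = \left(-194 - 270\right) \left(- \frac{1}{81465}\right) = \left(-464\right) \left(- \frac{1}{81465}\right) = \frac{464}{81465}$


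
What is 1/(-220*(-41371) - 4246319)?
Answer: 1/4855301 ≈ 2.0596e-7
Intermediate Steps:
1/(-220*(-41371) - 4246319) = 1/(9101620 - 4246319) = 1/4855301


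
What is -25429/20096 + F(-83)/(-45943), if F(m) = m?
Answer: -1166616579/923270528 ≈ -1.2636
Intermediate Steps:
-25429/20096 + F(-83)/(-45943) = -25429/20096 - 83/(-45943) = -25429*1/20096 - 83*(-1/45943) = -25429/20096 + 83/45943 = -1166616579/923270528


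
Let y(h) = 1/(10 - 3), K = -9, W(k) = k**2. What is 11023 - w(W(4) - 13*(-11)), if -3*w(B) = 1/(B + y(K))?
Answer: 36838873/3342 ≈ 11023.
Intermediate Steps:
y(h) = 1/7
w(B) = -1/(3*(1/7 + B)) (w(B) = -1/(3*(B + 1/7)) = -1/(3*(1/7 + B)))
11023 - w(W(4) - 13*(-11)) = 11023 - (-7)/(3 + 21*(4**2 - 13*(-11))) = 11023 - (-7)/(3 + 21*(16 + 143)) = 11023 - (-7)/(3 + 21*159) = 11023 - (-7)/(3 + 3339) = 11023 - (-7)/3342 = 11023 - 1*(-7/3342) = 11023 + 7/3342 = 36838873/3342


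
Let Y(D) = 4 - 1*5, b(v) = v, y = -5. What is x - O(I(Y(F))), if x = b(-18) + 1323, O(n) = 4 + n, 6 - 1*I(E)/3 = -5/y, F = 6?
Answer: 1286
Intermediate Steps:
Y(D) = -1 (Y(D) = 4 - 5 = -1)
I(E) = 15 (I(E) = 18 - (-15)/(-5) = 18 - (-15)*(-1)/5 = 18 - 3*1 = 18 - 3 = 15)
x = 1305 (x = -18 + 1323 = 1305)
x - O(I(Y(F))) = 1305 - (4 + 15) = 1305 - 1*19 = 1305 - 19 = 1286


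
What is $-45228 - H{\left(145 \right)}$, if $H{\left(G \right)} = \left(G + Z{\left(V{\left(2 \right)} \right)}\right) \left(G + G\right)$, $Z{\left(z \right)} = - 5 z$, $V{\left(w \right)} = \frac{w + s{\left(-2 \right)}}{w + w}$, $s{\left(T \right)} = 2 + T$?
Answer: $-86553$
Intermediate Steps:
$V{\left(w \right)} = \frac{1}{2}$ ($V{\left(w \right)} = \frac{w + \left(2 - 2\right)}{w + w} = \frac{w + 0}{2 w} = w \frac{1}{2 w} = \frac{1}{2}$)
$H{\left(G \right)} = 2 G \left(- \frac{5}{2} + G\right)$ ($H{\left(G \right)} = \left(G - \frac{5}{2}\right) \left(G + G\right) = \left(G - \frac{5}{2}\right) 2 G = \left(- \frac{5}{2} + G\right) 2 G = 2 G \left(- \frac{5}{2} + G\right)$)
$-45228 - H{\left(145 \right)} = -45228 - 145 \left(-5 + 2 \cdot 145\right) = -45228 - 145 \left(-5 + 290\right) = -45228 - 145 \cdot 285 = -45228 - 41325 = -86553$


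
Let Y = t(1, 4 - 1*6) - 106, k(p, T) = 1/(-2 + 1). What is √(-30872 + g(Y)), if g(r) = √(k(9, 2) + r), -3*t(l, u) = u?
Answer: √(-277848 + 3*I*√957)/3 ≈ 0.029344 + 175.7*I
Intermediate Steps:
t(l, u) = -u/3
k(p, T) = -1 (k(p, T) = 1/(-1) = -1)
Y = -316/3 (Y = -(4 - 1*6)/3 - 106 = -(4 - 6)/3 - 106 = -⅓*(-2) - 106 = ⅔ - 106 = -316/3 ≈ -105.33)
g(r) = √(-1 + r)
√(-30872 + g(Y)) = √(-30872 + √(-1 - 316/3)) = √(-30872 + √(-319/3)) = √(-30872 + I*√957/3)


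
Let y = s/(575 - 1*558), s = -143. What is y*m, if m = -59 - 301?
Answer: 51480/17 ≈ 3028.2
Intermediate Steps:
y = -143/17 (y = -143/(575 - 1*558) = -143/(575 - 558) = -143/17 ≈ -8.4118)
m = -360
y*m = -143/17*(-360) = 51480/17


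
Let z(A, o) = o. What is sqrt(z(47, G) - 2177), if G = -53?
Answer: I*sqrt(2230) ≈ 47.223*I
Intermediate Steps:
sqrt(z(47, G) - 2177) = sqrt(-53 - 2177) = sqrt(-2230) = I*sqrt(2230)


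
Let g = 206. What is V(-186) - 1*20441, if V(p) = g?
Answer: -20235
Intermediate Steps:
V(p) = 206
V(-186) - 1*20441 = 206 - 1*20441 = 206 - 20441 = -20235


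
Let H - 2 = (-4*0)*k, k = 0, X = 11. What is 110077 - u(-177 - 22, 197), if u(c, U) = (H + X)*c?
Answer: 112664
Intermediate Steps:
H = 2 (H = 2 - 4*0*0 = 2 + 0*0 = 2 + 0 = 2)
u(c, U) = 13*c (u(c, U) = (2 + 11)*c = 13*c)
110077 - u(-177 - 22, 197) = 110077 - 13*(-177 - 22) = 110077 - 13*(-199) = 110077 - 1*(-2587) = 110077 + 2587 = 112664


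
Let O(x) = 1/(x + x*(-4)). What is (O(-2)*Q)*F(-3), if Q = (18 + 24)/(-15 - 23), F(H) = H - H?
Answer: 0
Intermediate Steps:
F(H) = 0
Q = -21/19 (Q = 42/(-38) = 42*(-1/38) = -21/19 ≈ -1.1053)
O(x) = -1/(3*x) (O(x) = 1/(x - 4*x) = 1/(-3*x) = -1/(3*x))
(O(-2)*Q)*F(-3) = (-⅓/(-2)*(-21/19))*0 = (-⅓*(-½)*(-21/19))*0 = ((⅙)*(-21/19))*0 = -7/38*0 = 0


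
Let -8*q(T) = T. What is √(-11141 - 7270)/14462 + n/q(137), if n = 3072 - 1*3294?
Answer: 1776/137 + 19*I*√51/14462 ≈ 12.964 + 0.0093823*I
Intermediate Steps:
n = -222 (n = 3072 - 3294 = -222)
q(T) = -T/8
√(-11141 - 7270)/14462 + n/q(137) = √(-11141 - 7270)/14462 - 222/((-⅛*137)) = √(-18411)*(1/14462) - 222/(-137/8) = (19*I*√51)*(1/14462) - 222*(-8/137) = 19*I*√51/14462 + 1776/137 = 1776/137 + 19*I*√51/14462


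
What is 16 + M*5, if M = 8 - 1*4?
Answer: 36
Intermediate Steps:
M = 4 (M = 8 - 4 = 4)
16 + M*5 = 16 + 4*5 = 16 + 20 = 36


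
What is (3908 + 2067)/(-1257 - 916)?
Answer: -5975/2173 ≈ -2.7497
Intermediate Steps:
(3908 + 2067)/(-1257 - 916) = 5975/(-2173) = 5975*(-1/2173) = -5975/2173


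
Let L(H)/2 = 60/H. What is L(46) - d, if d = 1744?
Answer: -40052/23 ≈ -1741.4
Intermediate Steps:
L(H) = 120/H (L(H) = 2*(60/H) = 120/H)
L(46) - d = 120/46 - 1*1744 = 120*(1/46) - 1744 = 60/23 - 1744 = -40052/23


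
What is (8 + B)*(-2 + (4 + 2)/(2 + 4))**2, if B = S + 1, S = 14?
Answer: 23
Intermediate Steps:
B = 15 (B = 14 + 1 = 15)
(8 + B)*(-2 + (4 + 2)/(2 + 4))**2 = (8 + 15)*(-2 + (4 + 2)/(2 + 4))**2 = 23*(-2 + 6/6)**2 = 23*(-2 + 6*(1/6))**2 = 23*(-2 + 1)**2 = 23*(-1)**2 = 23*1 = 23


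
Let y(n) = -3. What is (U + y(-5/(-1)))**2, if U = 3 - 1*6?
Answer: 36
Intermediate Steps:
U = -3 (U = 3 - 6 = -3)
(U + y(-5/(-1)))**2 = (-3 - 3)**2 = (-6)**2 = 36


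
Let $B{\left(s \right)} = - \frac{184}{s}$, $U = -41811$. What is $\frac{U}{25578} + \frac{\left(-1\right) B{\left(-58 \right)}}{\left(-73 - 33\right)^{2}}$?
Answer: $- \frac{5593685}{3421362} \approx -1.6349$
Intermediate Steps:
$\frac{U}{25578} + \frac{\left(-1\right) B{\left(-58 \right)}}{\left(-73 - 33\right)^{2}} = - \frac{41811}{25578} + \frac{\left(-1\right) \left(- \frac{184}{-58}\right)}{\left(-73 - 33\right)^{2}} = \left(-41811\right) \frac{1}{25578} + \frac{\left(-1\right) \left(\left(-184\right) \left(- \frac{1}{58}\right)\right)}{\left(-106\right)^{2}} = - \frac{1991}{1218} + \frac{\left(-1\right) \frac{92}{29}}{11236} = - \frac{1991}{1218} - \frac{23}{81461} = - \frac{5593685}{3421362}$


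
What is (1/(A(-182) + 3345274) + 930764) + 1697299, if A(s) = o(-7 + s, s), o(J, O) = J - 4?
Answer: 8791083608104/3345081 ≈ 2.6281e+6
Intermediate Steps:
o(J, O) = -4 + J
A(s) = -11 + s (A(s) = -4 + (-7 + s) = -11 + s)
(1/(A(-182) + 3345274) + 930764) + 1697299 = (1/((-11 - 182) + 3345274) + 930764) + 1697299 = (1/(-193 + 3345274) + 930764) + 1697299 = (1/3345081 + 930764) + 1697299 = 3113480971885/3345081 + 1697299 = 8791083608104/3345081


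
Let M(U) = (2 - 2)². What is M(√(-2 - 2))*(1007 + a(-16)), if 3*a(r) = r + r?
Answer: 0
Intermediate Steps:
M(U) = 0 (M(U) = 0² = 0)
a(r) = 2*r/3 (a(r) = (r + r)/3 = (2*r)/3 = 2*r/3)
M(√(-2 - 2))*(1007 + a(-16)) = 0*(1007 + (⅔)*(-16)) = 0*(1007 - 32/3) = 0*(2989/3) = 0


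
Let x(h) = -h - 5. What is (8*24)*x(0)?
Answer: -960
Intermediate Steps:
x(h) = -5 - h
(8*24)*x(0) = (8*24)*(-5 - 1*0) = 192*(-5 + 0) = 192*(-5) = -960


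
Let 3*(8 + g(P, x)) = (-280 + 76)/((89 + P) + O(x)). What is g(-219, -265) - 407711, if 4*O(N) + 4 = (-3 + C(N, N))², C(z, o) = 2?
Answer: -213236765/523 ≈ -4.0772e+5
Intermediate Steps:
O(N) = -¾ (O(N) = -1 + (-3 + 2)²/4 = -1 + (¼)*(-1)² = -1 + (¼)*1 = -1 + ¼ = -¾)
g(P, x) = -8 - 68/(353/4 + P) (g(P, x) = -8 + ((-280 + 76)/((89 + P) - ¾))/3 = -8 + (-204/(353/4 + P))/3 = -8 - 68/(353/4 + P))
g(-219, -265) - 407711 = 8*(-387 - 4*(-219))/(353 + 4*(-219)) - 407711 = 8*(-387 + 876)/(353 - 876) - 407711 = 8*489/(-523) - 407711 = 8*(-1/523)*489 - 407711 = -3912/523 - 407711 = -213236765/523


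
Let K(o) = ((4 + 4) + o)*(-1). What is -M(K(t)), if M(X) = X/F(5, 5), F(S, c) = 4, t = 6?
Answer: 7/2 ≈ 3.5000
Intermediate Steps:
K(o) = -8 - o (K(o) = (8 + o)*(-1) = -8 - o)
M(X) = X/4
-M(K(t)) = -(-8 - 1*6)/4 = -(-8 - 6)/4 = -(-14)/4 = -1*(-7/2) = 7/2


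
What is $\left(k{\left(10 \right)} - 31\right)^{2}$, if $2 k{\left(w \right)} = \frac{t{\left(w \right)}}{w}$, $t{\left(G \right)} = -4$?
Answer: $\frac{24336}{25} \approx 973.44$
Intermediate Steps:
$k{\left(w \right)} = - \frac{2}{w}$ ($k{\left(w \right)} = \frac{\left(-4\right) \frac{1}{w}}{2} = - \frac{2}{w}$)
$\left(k{\left(10 \right)} - 31\right)^{2} = \left(- \frac{2}{10} - 31\right)^{2} = \left(\left(-2\right) \frac{1}{10} - 31\right)^{2} = \left(- \frac{1}{5} - 31\right)^{2} = \left(- \frac{156}{5}\right)^{2} = \frac{24336}{25}$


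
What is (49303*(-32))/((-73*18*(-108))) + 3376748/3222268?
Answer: -143892446011/14289953013 ≈ -10.069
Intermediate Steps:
(49303*(-32))/((-73*18*(-108))) + 3376748/3222268 = -1577696/((-1314*(-108))) + 3376748*(1/3222268) = -1577696/((-1*(-141912))) + 844187/805567 = -1577696/141912 + 844187/805567 = -1577696*1/141912 + 844187/805567 = -197212/17739 + 844187/805567 = -143892446011/14289953013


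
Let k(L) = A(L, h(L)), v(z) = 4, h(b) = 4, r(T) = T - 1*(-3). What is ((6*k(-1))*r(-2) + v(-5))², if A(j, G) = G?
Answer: 784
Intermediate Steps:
r(T) = 3 + T (r(T) = T + 3 = 3 + T)
k(L) = 4
((6*k(-1))*r(-2) + v(-5))² = ((6*4)*(3 - 2) + 4)² = (24*1 + 4)² = (24 + 4)² = 28² = 784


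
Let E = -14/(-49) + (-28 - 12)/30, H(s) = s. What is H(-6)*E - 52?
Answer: -320/7 ≈ -45.714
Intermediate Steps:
E = -22/21 (E = -14*(-1/49) - 40*1/30 = 2/7 - 4/3 = -22/21 ≈ -1.0476)
H(-6)*E - 52 = -6*(-22/21) - 52 = 44/7 - 52 = -320/7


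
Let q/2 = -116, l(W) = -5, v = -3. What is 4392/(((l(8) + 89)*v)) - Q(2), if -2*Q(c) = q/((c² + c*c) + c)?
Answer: -1016/35 ≈ -29.029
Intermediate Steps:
q = -232 (q = 2*(-116) = -232)
Q(c) = 116/(c + 2*c²) (Q(c) = -(-116)/((c² + c*c) + c) = -(-116)/((c² + c²) + c) = -(-116)/(2*c² + c) = -(-116)/(c + 2*c²) = 116/(c + 2*c²))
4392/(((l(8) + 89)*v)) - Q(2) = 4392/(((-5 + 89)*(-3))) - 116/(2*(1 + 2*2)) = 4392/((84*(-3))) - 116/(2*(1 + 4)) = 4392/(-252) - 116/(2*5) = 4392*(-1/252) - 116/(2*5) = -122/7 - 1*58/5 = -122/7 - 58/5 = -1016/35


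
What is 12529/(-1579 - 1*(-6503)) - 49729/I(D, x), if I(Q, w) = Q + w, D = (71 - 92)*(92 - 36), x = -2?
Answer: 129812379/2900236 ≈ 44.759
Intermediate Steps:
D = -1176 (D = -21*56 = -1176)
12529/(-1579 - 1*(-6503)) - 49729/I(D, x) = 12529/(-1579 - 1*(-6503)) - 49729/(-1176 - 2) = 12529/(-1579 + 6503) - 49729/(-1178) = 12529/4924 - 49729*(-1/1178) = 12529*(1/4924) + 49729/1178 = 12529/4924 + 49729/1178 = 129812379/2900236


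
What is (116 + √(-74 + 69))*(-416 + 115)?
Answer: -34916 - 301*I*√5 ≈ -34916.0 - 673.06*I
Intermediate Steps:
(116 + √(-74 + 69))*(-416 + 115) = (116 + √(-5))*(-301) = (116 + I*√5)*(-301) = -34916 - 301*I*√5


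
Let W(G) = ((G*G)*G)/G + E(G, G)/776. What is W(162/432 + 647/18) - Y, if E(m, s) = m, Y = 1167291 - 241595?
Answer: -14525657839/15714 ≈ -9.2438e+5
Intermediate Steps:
Y = 925696
W(G) = G**2 + G/776 (W(G) = ((G*G)*G)/G + G/776 = (G**2*G)/G + G*(1/776) = G**3/G + G/776 = G**2 + G/776)
W(162/432 + 647/18) - Y = (162/432 + 647/18)*(1/776 + (162/432 + 647/18)) - 1*925696 = (162*(1/432) + 647*(1/18))*(1/776 + (162*(1/432) + 647*(1/18))) - 925696 = (3/8 + 647/18)*(1/776 + (3/8 + 647/18)) - 925696 = 2615*(1/776 + 2615/72)/72 - 925696 = (2615/72)*(31708/873) - 925696 = 20729105/15714 - 925696 = -14525657839/15714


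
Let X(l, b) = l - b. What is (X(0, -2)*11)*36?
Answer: 792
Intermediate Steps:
(X(0, -2)*11)*36 = ((0 - 1*(-2))*11)*36 = ((0 + 2)*11)*36 = (2*11)*36 = 22*36 = 792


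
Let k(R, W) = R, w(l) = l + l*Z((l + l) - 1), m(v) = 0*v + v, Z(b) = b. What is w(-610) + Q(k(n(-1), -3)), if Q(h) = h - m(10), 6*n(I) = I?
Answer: 4465139/6 ≈ 7.4419e+5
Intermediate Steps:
n(I) = I/6
m(v) = v (m(v) = 0 + v = v)
w(l) = l + l*(-1 + 2*l) (w(l) = l + l*((l + l) - 1) = l + l*(2*l - 1) = l + l*(-1 + 2*l))
Q(h) = -10 + h (Q(h) = h - 1*10 = h - 10 = -10 + h)
w(-610) + Q(k(n(-1), -3)) = 2*(-610)² + (-10 + (⅙)*(-1)) = 2*372100 + (-10 - ⅙) = 744200 - 61/6 = 4465139/6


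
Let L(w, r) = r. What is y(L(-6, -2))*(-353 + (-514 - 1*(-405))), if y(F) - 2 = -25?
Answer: 10626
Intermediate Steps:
y(F) = -23 (y(F) = 2 - 25 = -23)
y(L(-6, -2))*(-353 + (-514 - 1*(-405))) = -23*(-353 + (-514 - 1*(-405))) = -23*(-353 + (-514 + 405)) = -23*(-353 - 109) = -23*(-462) = 10626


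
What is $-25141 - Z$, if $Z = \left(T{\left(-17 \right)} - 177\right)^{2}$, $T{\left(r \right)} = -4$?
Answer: $-57902$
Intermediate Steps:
$Z = 32761$ ($Z = \left(-4 - 177\right)^{2} = \left(-181\right)^{2} = 32761$)
$-25141 - Z = -25141 - 32761 = -57902$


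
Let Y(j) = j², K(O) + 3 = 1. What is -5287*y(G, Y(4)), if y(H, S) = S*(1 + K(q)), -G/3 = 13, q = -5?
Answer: 84592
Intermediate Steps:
G = -39 (G = -3*13 = -39)
K(O) = -2 (K(O) = -3 + 1 = -2)
y(H, S) = -S (y(H, S) = S*(1 - 2) = S*(-1) = -S)
-5287*y(G, Y(4)) = -(-5287)*4² = -(-5287)*16 = -5287*(-16) = 84592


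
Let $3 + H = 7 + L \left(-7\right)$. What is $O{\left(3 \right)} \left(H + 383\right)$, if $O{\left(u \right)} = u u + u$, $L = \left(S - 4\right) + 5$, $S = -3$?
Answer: $4812$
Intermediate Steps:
$L = -2$ ($L = \left(-3 - 4\right) + 5 = -7 + 5 = -2$)
$H = 18$ ($H = -3 + \left(7 - -14\right) = -3 + \left(7 + 14\right) = -3 + 21 = 18$)
$O{\left(u \right)} = u + u^{2}$ ($O{\left(u \right)} = u^{2} + u = u + u^{2}$)
$O{\left(3 \right)} \left(H + 383\right) = 3 \left(1 + 3\right) \left(18 + 383\right) = 3 \cdot 4 \cdot 401 = 12 \cdot 401 = 4812$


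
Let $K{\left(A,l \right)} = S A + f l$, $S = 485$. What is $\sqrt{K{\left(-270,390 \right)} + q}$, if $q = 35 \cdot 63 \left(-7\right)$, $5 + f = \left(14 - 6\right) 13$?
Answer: $15 i \sqrt{479} \approx 328.29 i$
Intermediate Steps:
$f = 99$ ($f = -5 + \left(14 - 6\right) 13 = -5 + 8 \cdot 13 = -5 + 104 = 99$)
$K{\left(A,l \right)} = 99 l + 485 A$ ($K{\left(A,l \right)} = 485 A + 99 l = 99 l + 485 A$)
$q = -15435$ ($q = 2205 \left(-7\right) = -15435$)
$\sqrt{K{\left(-270,390 \right)} + q} = \sqrt{\left(99 \cdot 390 + 485 \left(-270\right)\right) - 15435} = \sqrt{\left(38610 - 130950\right) - 15435} = \sqrt{-92340 - 15435} = \sqrt{-107775} = 15 i \sqrt{479}$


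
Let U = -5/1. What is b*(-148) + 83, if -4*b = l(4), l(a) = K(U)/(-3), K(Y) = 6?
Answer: 9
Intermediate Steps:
U = -5 (U = -5*1 = -5)
l(a) = -2 (l(a) = 6/(-3) = 6*(-⅓) = -2)
b = ½ (b = -¼*(-2) = ½ ≈ 0.50000)
b*(-148) + 83 = (½)*(-148) + 83 = -74 + 83 = 9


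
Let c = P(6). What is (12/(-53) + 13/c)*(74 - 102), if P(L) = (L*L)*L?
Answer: 13321/2862 ≈ 4.6544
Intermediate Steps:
P(L) = L³ (P(L) = L²*L = L³)
c = 216 (c = 6³ = 216)
(12/(-53) + 13/c)*(74 - 102) = (12/(-53) + 13/216)*(74 - 102) = (12*(-1/53) + 13*(1/216))*(-28) = (-12/53 + 13/216)*(-28) = -1903/11448*(-28) = 13321/2862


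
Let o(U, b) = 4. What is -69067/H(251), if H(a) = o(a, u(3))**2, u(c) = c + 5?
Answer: -69067/16 ≈ -4316.7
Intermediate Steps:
u(c) = 5 + c
H(a) = 16 (H(a) = 4**2 = 16)
-69067/H(251) = -69067/16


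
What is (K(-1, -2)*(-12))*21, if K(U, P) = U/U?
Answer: -252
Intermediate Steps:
K(U, P) = 1
(K(-1, -2)*(-12))*21 = (1*(-12))*21 = -12*21 = -252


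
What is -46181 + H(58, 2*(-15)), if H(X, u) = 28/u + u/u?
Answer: -692714/15 ≈ -46181.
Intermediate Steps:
H(X, u) = 1 + 28/u (H(X, u) = 28/u + 1 = 1 + 28/u)
-46181 + H(58, 2*(-15)) = -46181 + (28 + 2*(-15))/((2*(-15))) = -46181 + (28 - 30)/(-30) = -46181 - 1/30*(-2) = -46181 + 1/15 = -692714/15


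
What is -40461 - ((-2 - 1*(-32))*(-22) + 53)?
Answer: -39854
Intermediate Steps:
-40461 - ((-2 - 1*(-32))*(-22) + 53) = -40461 - ((-2 + 32)*(-22) + 53) = -40461 - (30*(-22) + 53) = -40461 - (-660 + 53) = -40461 - 1*(-607) = -40461 + 607 = -39854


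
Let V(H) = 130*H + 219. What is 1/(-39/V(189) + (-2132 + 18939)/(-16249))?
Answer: -134265487/139087478 ≈ -0.96533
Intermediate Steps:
V(H) = 219 + 130*H
1/(-39/V(189) + (-2132 + 18939)/(-16249)) = 1/(-39/(219 + 130*189) + (-2132 + 18939)/(-16249)) = 1/(-39/(219 + 24570) + 16807*(-1/16249)) = 1/(-39/24789 - 16807/16249) = 1/(-39*1/24789 - 16807/16249) = 1/(-13/8263 - 16807/16249) = 1/(-139087478/134265487) = -134265487/139087478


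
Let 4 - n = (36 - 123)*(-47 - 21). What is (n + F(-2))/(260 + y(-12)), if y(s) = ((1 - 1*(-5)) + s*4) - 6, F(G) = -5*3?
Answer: -5927/212 ≈ -27.958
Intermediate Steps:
F(G) = -15
n = -5912 (n = 4 - (36 - 123)*(-47 - 21) = 4 - (-87)*(-68) = 4 - 1*5916 = 4 - 5916 = -5912)
y(s) = 4*s (y(s) = ((1 + 5) + 4*s) - 6 = (6 + 4*s) - 6 = 4*s)
(n + F(-2))/(260 + y(-12)) = (-5912 - 15)/(260 + 4*(-12)) = -5927/(260 - 48) = -5927/212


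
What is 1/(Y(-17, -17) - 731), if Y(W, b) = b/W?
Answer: -1/730 ≈ -0.0013699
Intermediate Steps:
1/(Y(-17, -17) - 731) = 1/(-17/(-17) - 731) = 1/(-17*(-1/17) - 731) = 1/(1 - 731) = 1/(-730) = -1/730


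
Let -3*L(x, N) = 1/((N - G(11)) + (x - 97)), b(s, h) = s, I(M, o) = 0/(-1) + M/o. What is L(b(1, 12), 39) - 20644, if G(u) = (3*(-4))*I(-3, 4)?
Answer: -4087511/198 ≈ -20644.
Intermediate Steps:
I(M, o) = M/o (I(M, o) = 0*(-1) + M/o = 0 + M/o = M/o)
G(u) = 9 (G(u) = (3*(-4))*(-3/4) = -(-36)/4 = -12*(-3/4) = 9)
L(x, N) = -1/(3*(-106 + N + x)) (L(x, N) = -1/(3*((N - 1*9) + (x - 97))) = -1/(3*((N - 9) + (-97 + x))) = -1/(3*((-9 + N) + (-97 + x))) = -1/(3*(-106 + N + x)))
L(b(1, 12), 39) - 20644 = -1/(-318 + 3*39 + 3*1) - 20644 = -1/(-318 + 117 + 3) - 20644 = -1/(-198) - 20644 = -1*(-1/198) - 20644 = 1/198 - 20644 = -4087511/198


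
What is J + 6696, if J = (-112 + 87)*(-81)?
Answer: 8721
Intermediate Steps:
J = 2025 (J = -25*(-81) = 2025)
J + 6696 = 2025 + 6696 = 8721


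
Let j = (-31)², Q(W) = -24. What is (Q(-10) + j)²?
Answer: 877969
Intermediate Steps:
j = 961
(Q(-10) + j)² = (-24 + 961)² = 937² = 877969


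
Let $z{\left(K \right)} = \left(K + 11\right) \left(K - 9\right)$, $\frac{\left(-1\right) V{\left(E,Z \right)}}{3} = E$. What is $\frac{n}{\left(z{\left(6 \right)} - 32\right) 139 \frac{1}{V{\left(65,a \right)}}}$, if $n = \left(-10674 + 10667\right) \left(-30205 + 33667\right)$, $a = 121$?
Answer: $- \frac{4725630}{11537} \approx -409.61$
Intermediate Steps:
$V{\left(E,Z \right)} = - 3 E$
$z{\left(K \right)} = \left(-9 + K\right) \left(11 + K\right)$ ($z{\left(K \right)} = \left(11 + K\right) \left(-9 + K\right) = \left(-9 + K\right) \left(11 + K\right)$)
$n = -24234$ ($n = \left(-7\right) 3462 = -24234$)
$\frac{n}{\left(z{\left(6 \right)} - 32\right) 139 \frac{1}{V{\left(65,a \right)}}} = - \frac{24234}{\left(\left(-99 + 6^{2} + 2 \cdot 6\right) - 32\right) 139 \frac{1}{\left(-3\right) 65}} = - \frac{24234}{\left(\left(-99 + 36 + 12\right) - 32\right) 139 \frac{1}{-195}} = - \frac{24234}{\left(-51 - 32\right) 139 \left(- \frac{1}{195}\right)} = - \frac{24234}{\left(-83\right) 139 \left(- \frac{1}{195}\right)} = - \frac{24234}{\left(-11537\right) \left(- \frac{1}{195}\right)} = - \frac{24234}{\frac{11537}{195}} = \left(-24234\right) \frac{195}{11537} = - \frac{4725630}{11537}$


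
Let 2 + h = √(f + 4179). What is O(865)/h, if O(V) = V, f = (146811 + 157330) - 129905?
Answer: 1730/178411 + 865*√178415/178411 ≈ 2.0576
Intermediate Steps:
f = 174236 (f = 304141 - 129905 = 174236)
h = -2 + √178415 (h = -2 + √(174236 + 4179) = -2 + √178415 ≈ 420.39)
O(865)/h = 865/(-2 + √178415)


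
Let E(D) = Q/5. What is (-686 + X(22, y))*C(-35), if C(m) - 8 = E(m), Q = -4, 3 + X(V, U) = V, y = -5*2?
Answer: -24012/5 ≈ -4802.4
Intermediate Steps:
y = -10
X(V, U) = -3 + V
E(D) = -⅘ (E(D) = -4/5 = -4*⅕ = -⅘)
C(m) = 36/5 (C(m) = 8 - ⅘ = 36/5)
(-686 + X(22, y))*C(-35) = (-686 + (-3 + 22))*(36/5) = (-686 + 19)*(36/5) = -667*36/5 = -24012/5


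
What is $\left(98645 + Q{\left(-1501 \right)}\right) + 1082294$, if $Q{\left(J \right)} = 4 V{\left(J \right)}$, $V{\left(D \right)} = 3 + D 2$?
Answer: $1168943$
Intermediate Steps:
$V{\left(D \right)} = 3 + 2 D$
$Q{\left(J \right)} = 12 + 8 J$ ($Q{\left(J \right)} = 4 \left(3 + 2 J\right) = 12 + 8 J$)
$\left(98645 + Q{\left(-1501 \right)}\right) + 1082294 = \left(98645 + \left(12 + 8 \left(-1501\right)\right)\right) + 1082294 = \left(98645 + \left(12 - 12008\right)\right) + 1082294 = \left(98645 - 11996\right) + 1082294 = 86649 + 1082294 = 1168943$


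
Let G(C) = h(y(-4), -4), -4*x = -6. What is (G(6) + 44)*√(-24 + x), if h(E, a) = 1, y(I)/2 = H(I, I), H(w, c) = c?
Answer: 135*I*√10/2 ≈ 213.45*I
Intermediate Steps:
x = 3/2 (x = -¼*(-6) = 3/2 ≈ 1.5000)
y(I) = 2*I
G(C) = 1
(G(6) + 44)*√(-24 + x) = (1 + 44)*√(-24 + 3/2) = 45*√(-45/2) = 45*(3*I*√10/2) = 135*I*√10/2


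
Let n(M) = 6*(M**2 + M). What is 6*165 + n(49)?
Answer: 15690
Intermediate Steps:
n(M) = 6*M + 6*M**2 (n(M) = 6*(M + M**2) = 6*M + 6*M**2)
6*165 + n(49) = 6*165 + 6*49*(1 + 49) = 990 + 6*49*50 = 990 + 14700 = 15690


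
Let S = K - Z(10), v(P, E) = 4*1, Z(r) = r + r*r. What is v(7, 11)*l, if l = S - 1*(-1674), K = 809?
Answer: 9492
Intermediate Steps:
Z(r) = r + r**2
v(P, E) = 4
S = 699 (S = 809 - 10*(1 + 10) = 809 - 10*11 = 809 - 1*110 = 809 - 110 = 699)
l = 2373 (l = 699 - 1*(-1674) = 699 + 1674 = 2373)
v(7, 11)*l = 4*2373 = 9492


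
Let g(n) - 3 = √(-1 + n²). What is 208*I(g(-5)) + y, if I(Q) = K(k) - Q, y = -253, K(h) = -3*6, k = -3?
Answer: -4621 - 416*√6 ≈ -5640.0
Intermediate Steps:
g(n) = 3 + √(-1 + n²)
K(h) = -18
I(Q) = -18 - Q
208*I(g(-5)) + y = 208*(-18 - (3 + √(-1 + (-5)²))) - 253 = 208*(-18 - (3 + √(-1 + 25))) - 253 = 208*(-18 - (3 + √24)) - 253 = 208*(-18 - (3 + 2*√6)) - 253 = 208*(-18 + (-3 - 2*√6)) - 253 = 208*(-21 - 2*√6) - 253 = (-4368 - 416*√6) - 253 = -4621 - 416*√6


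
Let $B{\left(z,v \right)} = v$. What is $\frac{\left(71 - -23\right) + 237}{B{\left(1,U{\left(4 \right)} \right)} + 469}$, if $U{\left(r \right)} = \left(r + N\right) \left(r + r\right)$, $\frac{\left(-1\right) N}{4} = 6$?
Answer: $\frac{331}{309} \approx 1.0712$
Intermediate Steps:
$N = -24$ ($N = \left(-4\right) 6 = -24$)
$U{\left(r \right)} = 2 r \left(-24 + r\right)$ ($U{\left(r \right)} = \left(r - 24\right) \left(r + r\right) = \left(-24 + r\right) 2 r = 2 r \left(-24 + r\right)$)
$\frac{\left(71 - -23\right) + 237}{B{\left(1,U{\left(4 \right)} \right)} + 469} = \frac{\left(71 - -23\right) + 237}{2 \cdot 4 \left(-24 + 4\right) + 469} = \frac{\left(71 + 23\right) + 237}{2 \cdot 4 \left(-20\right) + 469} = \frac{94 + 237}{-160 + 469} = \frac{331}{309}$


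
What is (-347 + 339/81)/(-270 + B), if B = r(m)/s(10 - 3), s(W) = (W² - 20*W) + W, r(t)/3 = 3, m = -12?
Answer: 259168/204201 ≈ 1.2692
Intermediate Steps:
r(t) = 9 (r(t) = 3*3 = 9)
s(W) = W² - 19*W
B = -3/28 (B = 9/(((10 - 3)*(-19 + (10 - 3)))) = 9/((7*(-19 + 7))) = 9/((7*(-12))) = 9/(-84) = 9*(-1/84) = -3/28 ≈ -0.10714)
(-347 + 339/81)/(-270 + B) = (-347 + 339/81)/(-270 - 3/28) = (-347 + 339*(1/81))/(-7563/28) = (-347 + 113/27)*(-28/7563) = -9256/27*(-28/7563) = 259168/204201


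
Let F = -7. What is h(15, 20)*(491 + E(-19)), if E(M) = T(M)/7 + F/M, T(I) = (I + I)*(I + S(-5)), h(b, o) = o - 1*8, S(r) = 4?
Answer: 914184/133 ≈ 6873.6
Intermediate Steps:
h(b, o) = -8 + o (h(b, o) = o - 8 = -8 + o)
T(I) = 2*I*(4 + I) (T(I) = (I + I)*(I + 4) = (2*I)*(4 + I) = 2*I*(4 + I))
E(M) = -7/M + 2*M*(4 + M)/7 (E(M) = (2*M*(4 + M))/7 - 7/M = (2*M*(4 + M))*(⅐) - 7/M = 2*M*(4 + M)/7 - 7/M = -7/M + 2*M*(4 + M)/7)
h(15, 20)*(491 + E(-19)) = (-8 + 20)*(491 + (⅐)*(-49 + 2*(-19)²*(4 - 19))/(-19)) = 12*(491 + (⅐)*(-1/19)*(-49 + 2*361*(-15))) = 12*(491 + (⅐)*(-1/19)*(-49 - 10830)) = 12*(491 + (⅐)*(-1/19)*(-10879)) = 12*(491 + 10879/133) = 12*(76182/133) = 914184/133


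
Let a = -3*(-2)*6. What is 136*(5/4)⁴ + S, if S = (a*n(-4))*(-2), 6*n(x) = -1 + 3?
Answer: 9857/32 ≈ 308.03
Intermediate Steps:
n(x) = ⅓ (n(x) = (-1 + 3)/6 = (⅙)*2 = ⅓)
a = 36 (a = 6*6 = 36)
S = -24 (S = (36*(⅓))*(-2) = 12*(-2) = -24)
136*(5/4)⁴ + S = 136*(5/4)⁴ - 24 = 136*(625/256) - 24 = 10625/32 - 24 = 9857/32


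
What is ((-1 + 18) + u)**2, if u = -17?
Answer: 0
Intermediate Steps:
((-1 + 18) + u)**2 = ((-1 + 18) - 17)**2 = (17 - 17)**2 = 0**2 = 0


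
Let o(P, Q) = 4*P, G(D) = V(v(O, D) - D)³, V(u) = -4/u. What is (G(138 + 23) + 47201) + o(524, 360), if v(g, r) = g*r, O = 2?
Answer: 205730233393/4173281 ≈ 49297.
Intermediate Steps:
G(D) = -64/D³ (G(D) = (-4/(2*D - D))³ = (-4/D)³ = -64/D³)
(G(138 + 23) + 47201) + o(524, 360) = (-64/(138 + 23)³ + 47201) + 4*524 = (-64/161³ + 47201) + 2096 = (-64*1/4173281 + 47201) + 2096 = (-64/4173281 + 47201) + 2096 = 196983036417/4173281 + 2096 = 205730233393/4173281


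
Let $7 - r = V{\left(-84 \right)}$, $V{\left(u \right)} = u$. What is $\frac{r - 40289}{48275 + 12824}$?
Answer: $- \frac{40198}{61099} \approx -0.65792$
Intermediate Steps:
$r = 91$ ($r = 7 - -84 = 7 + 84 = 91$)
$\frac{r - 40289}{48275 + 12824} = \frac{91 - 40289}{48275 + 12824} = - \frac{40198}{61099}$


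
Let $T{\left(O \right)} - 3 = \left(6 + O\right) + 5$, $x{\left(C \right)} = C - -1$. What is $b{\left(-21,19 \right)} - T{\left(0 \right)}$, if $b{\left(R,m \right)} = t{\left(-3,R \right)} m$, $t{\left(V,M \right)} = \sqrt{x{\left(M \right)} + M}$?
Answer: $-14 + 19 i \sqrt{41} \approx -14.0 + 121.66 i$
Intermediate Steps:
$x{\left(C \right)} = 1 + C$ ($x{\left(C \right)} = C + 1 = 1 + C$)
$t{\left(V,M \right)} = \sqrt{1 + 2 M}$ ($t{\left(V,M \right)} = \sqrt{\left(1 + M\right) + M} = \sqrt{1 + 2 M}$)
$b{\left(R,m \right)} = m \sqrt{1 + 2 R}$ ($b{\left(R,m \right)} = \sqrt{1 + 2 R} m = m \sqrt{1 + 2 R}$)
$T{\left(O \right)} = 14 + O$ ($T{\left(O \right)} = 3 + \left(\left(6 + O\right) + 5\right) = 3 + \left(11 + O\right) = 14 + O$)
$b{\left(-21,19 \right)} - T{\left(0 \right)} = 19 \sqrt{1 + 2 \left(-21\right)} - \left(14 + 0\right) = 19 \sqrt{1 - 42} - 14 = 19 \sqrt{-41} - 14 = 19 i \sqrt{41} - 14 = -14 + 19 i \sqrt{41}$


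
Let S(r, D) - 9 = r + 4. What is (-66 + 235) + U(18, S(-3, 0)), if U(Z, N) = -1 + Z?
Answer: 186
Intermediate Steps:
S(r, D) = 13 + r (S(r, D) = 9 + (r + 4) = 9 + (4 + r) = 13 + r)
(-66 + 235) + U(18, S(-3, 0)) = (-66 + 235) + (-1 + 18) = 169 + 17 = 186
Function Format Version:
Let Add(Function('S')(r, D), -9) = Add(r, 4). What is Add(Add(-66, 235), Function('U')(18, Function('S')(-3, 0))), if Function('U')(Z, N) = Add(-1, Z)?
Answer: 186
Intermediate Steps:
Function('S')(r, D) = Add(13, r) (Function('S')(r, D) = Add(9, Add(r, 4)) = Add(9, Add(4, r)) = Add(13, r))
Add(Add(-66, 235), Function('U')(18, Function('S')(-3, 0))) = Add(Add(-66, 235), Add(-1, 18)) = Add(169, 17) = 186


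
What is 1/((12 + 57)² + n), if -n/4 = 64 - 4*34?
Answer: 1/5049 ≈ 0.00019806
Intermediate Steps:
n = 288 (n = -4*(64 - 4*34) = -4*(64 - 136) = -4*(-72) = 288)
1/((12 + 57)² + n) = 1/((12 + 57)² + 288) = 1/(69² + 288) = 1/(4761 + 288) = 1/5049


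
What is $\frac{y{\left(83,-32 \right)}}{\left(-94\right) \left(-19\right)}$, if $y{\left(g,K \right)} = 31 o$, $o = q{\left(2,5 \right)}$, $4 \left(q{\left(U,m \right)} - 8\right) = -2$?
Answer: $\frac{465}{3572} \approx 0.13018$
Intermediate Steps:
$q{\left(U,m \right)} = \frac{15}{2}$ ($q{\left(U,m \right)} = 8 + \frac{1}{4} \left(-2\right) = 8 - \frac{1}{2} = \frac{15}{2}$)
$o = \frac{15}{2} \approx 7.5$
$y{\left(g,K \right)} = \frac{465}{2}$ ($y{\left(g,K \right)} = 31 \cdot \frac{15}{2} = \frac{465}{2}$)
$\frac{y{\left(83,-32 \right)}}{\left(-94\right) \left(-19\right)} = \frac{465}{2 \left(\left(-94\right) \left(-19\right)\right)} = \frac{465}{2 \cdot 1786} = \frac{465}{2} \cdot \frac{1}{1786} = \frac{465}{3572}$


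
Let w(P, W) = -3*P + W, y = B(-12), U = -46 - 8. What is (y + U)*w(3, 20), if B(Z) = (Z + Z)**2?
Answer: 5742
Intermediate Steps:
B(Z) = 4*Z**2 (B(Z) = (2*Z)**2 = 4*Z**2)
U = -54
y = 576 (y = 4*(-12)**2 = 4*144 = 576)
w(P, W) = W - 3*P
(y + U)*w(3, 20) = (576 - 54)*(20 - 3*3) = 522*(20 - 9) = 522*11 = 5742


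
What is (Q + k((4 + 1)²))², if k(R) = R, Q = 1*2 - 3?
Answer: 576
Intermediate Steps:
Q = -1 (Q = 2 - 3 = -1)
(Q + k((4 + 1)²))² = (-1 + (4 + 1)²)² = (-1 + 5²)² = (-1 + 25)² = 24² = 576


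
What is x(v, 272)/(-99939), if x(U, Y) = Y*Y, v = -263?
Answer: -73984/99939 ≈ -0.74029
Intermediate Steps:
x(U, Y) = Y²
x(v, 272)/(-99939) = 272²/(-99939) = 73984*(-1/99939) = -73984/99939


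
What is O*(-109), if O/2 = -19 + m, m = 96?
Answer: -16786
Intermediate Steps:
O = 154 (O = 2*(-19 + 96) = 2*77 = 154)
O*(-109) = 154*(-109) = -16786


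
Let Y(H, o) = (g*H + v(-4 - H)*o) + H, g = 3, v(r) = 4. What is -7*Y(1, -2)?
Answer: 28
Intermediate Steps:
Y(H, o) = 4*H + 4*o (Y(H, o) = (3*H + 4*o) + H = 4*H + 4*o)
-7*Y(1, -2) = -7*(4*1 + 4*(-2)) = -7*(4 - 8) = -7*(-4) = 28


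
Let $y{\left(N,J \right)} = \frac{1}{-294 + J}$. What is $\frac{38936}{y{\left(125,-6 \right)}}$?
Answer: $-11680800$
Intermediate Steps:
$\frac{38936}{y{\left(125,-6 \right)}} = \frac{38936}{\frac{1}{-294 - 6}} = \frac{38936}{\frac{1}{-300}} = \frac{38936}{- \frac{1}{300}} = 38936 \left(-300\right) = -11680800$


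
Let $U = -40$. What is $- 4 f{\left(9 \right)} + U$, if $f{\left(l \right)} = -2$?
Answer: $-32$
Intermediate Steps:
$- 4 f{\left(9 \right)} + U = \left(-4\right) \left(-2\right) - 40 = 8 - 40 = -32$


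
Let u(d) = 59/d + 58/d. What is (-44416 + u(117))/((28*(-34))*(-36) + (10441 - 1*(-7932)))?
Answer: -8883/10529 ≈ -0.84367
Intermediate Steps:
u(d) = 117/d
(-44416 + u(117))/((28*(-34))*(-36) + (10441 - 1*(-7932))) = (-44416 + 117/117)/((28*(-34))*(-36) + (10441 - 1*(-7932))) = (-44416 + 117*(1/117))/(-952*(-36) + (10441 + 7932)) = (-44416 + 1)/(34272 + 18373) = -44415/52645 = -44415*1/52645 = -8883/10529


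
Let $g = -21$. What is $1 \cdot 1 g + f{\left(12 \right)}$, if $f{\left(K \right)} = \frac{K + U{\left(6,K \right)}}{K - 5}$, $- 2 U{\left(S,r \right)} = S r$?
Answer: $- \frac{171}{7} \approx -24.429$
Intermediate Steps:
$U{\left(S,r \right)} = - \frac{S r}{2}$
$f{\left(K \right)} = - \frac{2 K}{-5 + K}$ ($f{\left(K \right)} = \frac{K - 3 K}{K - 5} = \frac{K - 3 K}{-5 + K} = \frac{\left(-2\right) K}{-5 + K} = - \frac{2 K}{-5 + K}$)
$1 \cdot 1 g + f{\left(12 \right)} = 1 \cdot 1 \left(-21\right) - \frac{24}{-5 + 12} = 1 \left(-21\right) - \frac{24}{7} = -21 - 24 \cdot \frac{1}{7} = -21 - \frac{24}{7} = - \frac{171}{7}$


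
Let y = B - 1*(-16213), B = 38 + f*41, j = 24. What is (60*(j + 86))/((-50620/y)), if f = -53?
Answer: -4645740/2531 ≈ -1835.5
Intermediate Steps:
B = -2135 (B = 38 - 53*41 = 38 - 2173 = -2135)
y = 14078 (y = -2135 - 1*(-16213) = -2135 + 16213 = 14078)
(60*(j + 86))/((-50620/y)) = (60*(24 + 86))/((-50620/14078)) = (60*110)/((-50620*1/14078)) = 6600/(-25310/7039) = 6600*(-7039/25310) = -4645740/2531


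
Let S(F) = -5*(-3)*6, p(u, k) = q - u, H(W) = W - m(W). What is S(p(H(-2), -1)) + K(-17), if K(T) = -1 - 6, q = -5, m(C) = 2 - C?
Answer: 83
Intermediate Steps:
H(W) = -2 + 2*W (H(W) = W - (2 - W) = W + (-2 + W) = -2 + 2*W)
K(T) = -7
p(u, k) = -5 - u
S(F) = 90 (S(F) = 15*6 = 90)
S(p(H(-2), -1)) + K(-17) = 90 - 7 = 83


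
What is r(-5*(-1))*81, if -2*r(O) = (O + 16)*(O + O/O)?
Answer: -5103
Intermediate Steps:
r(O) = -(1 + O)*(16 + O)/2 (r(O) = -(O + 16)*(O + O/O)/2 = -(16 + O)*(O + 1)/2 = -(16 + O)*(1 + O)/2 = -(1 + O)*(16 + O)/2)
r(-5*(-1))*81 = (-8 - (-85)*(-1)/2 - (-5*(-1))**2/2)*81 = (-8 - 17/2*5 - 1/2*5**2)*81 = (-8 - 85/2 - 1/2*25)*81 = (-8 - 85/2 - 25/2)*81 = -63*81 = -5103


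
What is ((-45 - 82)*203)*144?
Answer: -3712464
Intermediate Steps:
((-45 - 82)*203)*144 = -127*203*144 = -25781*144 = -3712464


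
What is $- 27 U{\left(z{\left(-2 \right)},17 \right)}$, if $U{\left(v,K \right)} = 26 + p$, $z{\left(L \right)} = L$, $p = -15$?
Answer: $-297$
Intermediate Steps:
$U{\left(v,K \right)} = 11$ ($U{\left(v,K \right)} = 26 - 15 = 11$)
$- 27 U{\left(z{\left(-2 \right)},17 \right)} = \left(-27\right) 11 = -297$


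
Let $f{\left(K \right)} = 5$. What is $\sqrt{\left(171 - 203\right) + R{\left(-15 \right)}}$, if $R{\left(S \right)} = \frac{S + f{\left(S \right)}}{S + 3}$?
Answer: $\frac{i \sqrt{1122}}{6} \approx 5.5827 i$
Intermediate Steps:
$R{\left(S \right)} = \frac{5 + S}{3 + S}$ ($R{\left(S \right)} = \frac{S + 5}{S + 3} = \frac{5 + S}{3 + S}$)
$\sqrt{\left(171 - 203\right) + R{\left(-15 \right)}} = \sqrt{\left(171 - 203\right) + \frac{5 - 15}{3 - 15}} = \sqrt{-32 + \frac{1}{-12} \left(-10\right)} = \sqrt{-32 - - \frac{5}{6}} = \sqrt{-32 + \frac{5}{6}} = \sqrt{- \frac{187}{6}} = \frac{i \sqrt{1122}}{6}$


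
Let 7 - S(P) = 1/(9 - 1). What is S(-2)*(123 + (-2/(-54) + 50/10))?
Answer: 190135/216 ≈ 880.25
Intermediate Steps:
S(P) = 55/8 (S(P) = 7 - 1/(9 - 1) = 7 - 1/8 = 7 - 1*⅛ = 7 - ⅛ = 55/8)
S(-2)*(123 + (-2/(-54) + 50/10)) = 55*(123 + (-2/(-54) + 50/10))/8 = 55*(123 + (-2*(-1/54) + 50*(⅒)))/8 = 55*(123 + (1/27 + 5))/8 = 55*(123 + 136/27)/8 = (55/8)*(3457/27) = 190135/216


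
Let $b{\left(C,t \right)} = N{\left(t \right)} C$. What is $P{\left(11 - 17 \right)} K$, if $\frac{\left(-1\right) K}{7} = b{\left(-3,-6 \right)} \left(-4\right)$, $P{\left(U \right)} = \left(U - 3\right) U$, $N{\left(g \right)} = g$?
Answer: $27216$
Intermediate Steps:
$b{\left(C,t \right)} = C t$ ($b{\left(C,t \right)} = t C = C t$)
$P{\left(U \right)} = U \left(-3 + U\right)$ ($P{\left(U \right)} = \left(-3 + U\right) U = U \left(-3 + U\right)$)
$K = 504$ ($K = - 7 \left(-3\right) \left(-6\right) \left(-4\right) = - 7 \cdot 18 \left(-4\right) = \left(-7\right) \left(-72\right) = 504$)
$P{\left(11 - 17 \right)} K = \left(11 - 17\right) \left(-3 + \left(11 - 17\right)\right) 504 = - 6 \left(-3 - 6\right) 504 = \left(-6\right) \left(-9\right) 504 = 54 \cdot 504 = 27216$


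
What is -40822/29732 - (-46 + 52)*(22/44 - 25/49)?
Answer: -955541/728434 ≈ -1.3118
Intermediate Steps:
-40822/29732 - (-46 + 52)*(22/44 - 25/49) = -40822*1/29732 - 6*(22*(1/44) - 25*1/49) = -20411/14866 - 6*(½ - 25/49) = -20411/14866 - 6*(-1)/98 = -20411/14866 - 1*(-3/49) = -20411/14866 + 3/49 = -955541/728434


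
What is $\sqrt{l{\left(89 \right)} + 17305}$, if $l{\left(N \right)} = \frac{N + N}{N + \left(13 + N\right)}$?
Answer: $\frac{\sqrt{631337703}}{191} \approx 131.55$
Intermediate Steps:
$l{\left(N \right)} = \frac{2 N}{13 + 2 N}$
$\sqrt{l{\left(89 \right)} + 17305} = \sqrt{2 \cdot 89 \frac{1}{13 + 2 \cdot 89} + 17305} = \sqrt{2 \cdot 89 \frac{1}{13 + 178} + 17305} = \sqrt{2 \cdot 89 \cdot \frac{1}{191} + 17305} = \sqrt{\frac{178}{191} + 17305} = \sqrt{\frac{3305433}{191}} = \frac{\sqrt{631337703}}{191}$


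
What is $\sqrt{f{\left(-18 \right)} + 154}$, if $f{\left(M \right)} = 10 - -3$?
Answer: $\sqrt{167} \approx 12.923$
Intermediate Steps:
$f{\left(M \right)} = 13$ ($f{\left(M \right)} = 10 + 3 = 13$)
$\sqrt{f{\left(-18 \right)} + 154} = \sqrt{13 + 154} = \sqrt{167}$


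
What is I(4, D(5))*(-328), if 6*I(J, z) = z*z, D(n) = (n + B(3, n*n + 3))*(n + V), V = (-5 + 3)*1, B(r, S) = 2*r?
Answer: -59532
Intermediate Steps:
V = -2 (V = -2*1 = -2)
D(n) = (-2 + n)*(6 + n) (D(n) = (n + 2*3)*(n - 2) = (n + 6)*(-2 + n) = (6 + n)*(-2 + n) = (-2 + n)*(6 + n))
I(J, z) = z²/6 (I(J, z) = (z*z)/6 = z²/6)
I(4, D(5))*(-328) = ((-12 + 5² + 4*5)²/6)*(-328) = ((-12 + 25 + 20)²/6)*(-328) = ((⅙)*33²)*(-328) = ((⅙)*1089)*(-328) = (363/2)*(-328) = -59532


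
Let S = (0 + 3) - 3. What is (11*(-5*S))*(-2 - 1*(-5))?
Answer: 0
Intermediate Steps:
S = 0 (S = 3 - 3 = 0)
(11*(-5*S))*(-2 - 1*(-5)) = (11*(-5*0))*(-2 - 1*(-5)) = (11*0)*(-2 + 5) = 0*3 = 0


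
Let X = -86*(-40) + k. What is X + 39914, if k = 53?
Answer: 43407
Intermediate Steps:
X = 3493 (X = -86*(-40) + 53 = 3440 + 53 = 3493)
X + 39914 = 3493 + 39914 = 43407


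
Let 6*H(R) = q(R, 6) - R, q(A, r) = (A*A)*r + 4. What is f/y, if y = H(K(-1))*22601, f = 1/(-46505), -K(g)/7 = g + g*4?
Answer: -6/7692704517095 ≈ -7.7996e-13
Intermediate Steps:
q(A, r) = 4 + r*A² (q(A, r) = A²*r + 4 = r*A² + 4 = 4 + r*A²)
K(g) = -35*g (K(g) = -7*(g + g*4) = -7*(g + 4*g) = -35*g)
H(R) = ⅔ + R² - R/6 (H(R) = ((4 + 6*R²) - R)/6 = (4 - R + 6*R²)/6 = ⅔ + R² - R/6)
f = -1/46505 ≈ -2.1503e-5
y = 165416719/6 (y = (⅔ + (-35*(-1))² - (-35)*(-1)/6)*22601 = (⅔ + 35² - ⅙*35)*22601 = (⅔ + 1225 - 35/6)*22601 = (7319/6)*22601 = 165416719/6 ≈ 2.7569e+7)
f/y = -1/(46505*165416719/6) = -1/46505*6/165416719 = -6/7692704517095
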